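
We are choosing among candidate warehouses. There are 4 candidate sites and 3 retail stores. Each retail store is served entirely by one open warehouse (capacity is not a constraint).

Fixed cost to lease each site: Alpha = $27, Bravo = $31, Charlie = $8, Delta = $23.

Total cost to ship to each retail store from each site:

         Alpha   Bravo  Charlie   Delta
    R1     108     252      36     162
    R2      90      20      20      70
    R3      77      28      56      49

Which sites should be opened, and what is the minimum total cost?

Open Charlie only; minimum total cost 120.

For any fixed open set, each retail store goes to its cheapest open site; total = fixed + service.
{Charlie}: R1→Charlie 36, R2→Charlie 20, R3→Charlie 56. Service 112; fixed 8; total 120.
{Bravo, Charlie}: service 84 + fixed 39 = 123
{Charlie, Delta}: R1→Charlie 36, R2→Charlie 20, R3→Delta 49. Service 105; fixed 31; total 136.
{Alpha, Bravo, Charlie, Delta}: service 84 + fixed 89 = 173
(All 15 nonempty subsets were checked; Charlie only is lowest.)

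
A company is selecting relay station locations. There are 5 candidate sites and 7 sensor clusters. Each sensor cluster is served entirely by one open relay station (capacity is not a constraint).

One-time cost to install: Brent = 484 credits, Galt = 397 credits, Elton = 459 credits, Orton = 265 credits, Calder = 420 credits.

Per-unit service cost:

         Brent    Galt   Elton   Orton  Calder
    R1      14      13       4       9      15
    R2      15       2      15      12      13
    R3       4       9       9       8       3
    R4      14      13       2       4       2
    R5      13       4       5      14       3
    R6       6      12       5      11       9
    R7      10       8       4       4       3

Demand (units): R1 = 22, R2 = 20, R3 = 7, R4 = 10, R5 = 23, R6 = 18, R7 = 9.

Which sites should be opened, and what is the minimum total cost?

Open Elton only; minimum total cost 1171.

For any fixed open set, each sensor cluster goes to its cheapest open site; total = fixed + service.
{Elton}: R1→Elton 4·22=88, R2→Elton 15·20=300, R3→Elton 9·7=63, R4→Elton 2·10=20, R5→Elton 5·23=115, R6→Elton 5·18=90, R7→Elton 4·9=36. Service 712; fixed 459; total 1171.
{Galt, Elton}: R1→Elton 4·22=88, R2→Galt 2·20=40, R3→Galt 9·7=63, R4→Elton 2·10=20, R5→Galt 4·23=92, R6→Elton 5·18=90, R7→Elton 4·9=36. Service 429; fixed 856; total 1285.
{Galt}: service 899 + fixed 397 = 1296
{Brent, Galt, Elton, Orton, Calder}: R1→Elton 4·22=88, R2→Galt 2·20=40, R3→Calder 3·7=21, R4→Elton 2·10=20, R5→Calder 3·23=69, R6→Elton 5·18=90, R7→Calder 3·9=27. Service 355; fixed 2025; total 2380.
No other subset beats 1171.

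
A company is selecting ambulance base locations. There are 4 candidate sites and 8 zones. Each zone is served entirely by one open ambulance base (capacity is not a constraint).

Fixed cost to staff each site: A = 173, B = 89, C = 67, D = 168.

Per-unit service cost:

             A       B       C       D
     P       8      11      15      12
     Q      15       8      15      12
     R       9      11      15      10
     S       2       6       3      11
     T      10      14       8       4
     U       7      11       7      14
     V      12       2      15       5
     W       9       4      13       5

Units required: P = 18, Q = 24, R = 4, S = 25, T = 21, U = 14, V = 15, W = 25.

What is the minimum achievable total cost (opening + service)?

For any fixed open set, each zone goes to its cheapest open site; total = fixed + service.
{B, C}: P→B 11·18=198, Q→B 8·24=192, R→B 11·4=44, S→C 3·25=75, T→C 8·21=168, U→C 7·14=98, V→B 2·15=30, W→B 4·25=100. Service 905; fixed 156; total 1061.
{A, B}: service 860 + fixed 262 = 1122
{B, C, D}: service 817 + fixed 324 = 1141
{A, B, C, D}: P→A 8·18=144, Q→B 8·24=192, R→A 9·4=36, S→A 2·25=50, T→D 4·21=84, U→A 7·14=98, V→B 2·15=30, W→B 4·25=100. Service 734; fixed 497; total 1231.
No other subset beats 1061.

Minimum total cost: 1061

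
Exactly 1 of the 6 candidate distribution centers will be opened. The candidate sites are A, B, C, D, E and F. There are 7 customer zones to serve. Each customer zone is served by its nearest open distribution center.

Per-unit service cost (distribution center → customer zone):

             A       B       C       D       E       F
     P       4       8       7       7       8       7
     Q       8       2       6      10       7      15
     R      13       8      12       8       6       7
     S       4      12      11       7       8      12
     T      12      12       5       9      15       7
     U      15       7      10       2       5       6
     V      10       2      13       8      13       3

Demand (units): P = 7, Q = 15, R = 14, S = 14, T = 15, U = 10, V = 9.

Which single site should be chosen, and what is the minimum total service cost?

With exactly 1 open, each customer zone uses its cheapest among the chosen.
{B}: P→B 8·7=56, Q→B 2·15=30, R→B 8·14=112, S→B 12·14=168, T→B 12·15=180, U→B 7·10=70, V→B 2·9=18. Service cost 634.
{D}: service cost 636
{F}: service cost 732
Among all 6 size-1 choices, {B} is lowest.

Choose B only; total service cost 634.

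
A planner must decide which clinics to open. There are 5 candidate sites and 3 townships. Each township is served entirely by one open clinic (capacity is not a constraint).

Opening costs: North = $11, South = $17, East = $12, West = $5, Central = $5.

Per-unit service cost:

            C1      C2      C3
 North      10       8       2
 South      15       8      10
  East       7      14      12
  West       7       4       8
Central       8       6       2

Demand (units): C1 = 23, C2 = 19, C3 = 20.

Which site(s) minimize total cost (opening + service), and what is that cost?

For any fixed open set, each township goes to its cheapest open site; total = fixed + service.
{West, Central}: C1→West 7·23=161, C2→West 4·19=76, C3→Central 2·20=40. Service 277; fixed 10; total 287.
{North, West}: C1→West 7·23=161, C2→West 4·19=76, C3→North 2·20=40. Service 277; fixed 16; total 293.
{North, West, Central}: C1→West 7·23=161, C2→West 4·19=76, C3→North 2·20=40. Service 277; fixed 21; total 298.
{North, South, East, West, Central}: service 277 + fixed 50 = 327
No other subset beats 287.

Open West and Central; minimum total cost 287.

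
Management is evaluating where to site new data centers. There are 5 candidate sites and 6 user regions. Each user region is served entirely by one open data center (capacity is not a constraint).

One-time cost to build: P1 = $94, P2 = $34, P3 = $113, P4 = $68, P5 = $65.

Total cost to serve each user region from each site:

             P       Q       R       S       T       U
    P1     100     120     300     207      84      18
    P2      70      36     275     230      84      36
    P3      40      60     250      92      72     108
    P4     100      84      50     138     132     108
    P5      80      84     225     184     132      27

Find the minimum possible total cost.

Minimum total cost: 516

For any fixed open set, each user region goes to its cheapest open site; total = fixed + service.
{P2, P4}: P→P2 70, Q→P2 36, R→P4 50, S→P4 138, T→P2 84, U→P2 36. Service 414; fixed 102; total 516.
{P2, P3, P4}: service 326 + fixed 215 = 541
{P2, P4, P5}: P→P2 70, Q→P2 36, R→P4 50, S→P4 138, T→P2 84, U→P5 27. Service 405; fixed 167; total 572.
{P1, P2, P3, P4, P5}: service 308 + fixed 374 = 682
No other subset beats 516.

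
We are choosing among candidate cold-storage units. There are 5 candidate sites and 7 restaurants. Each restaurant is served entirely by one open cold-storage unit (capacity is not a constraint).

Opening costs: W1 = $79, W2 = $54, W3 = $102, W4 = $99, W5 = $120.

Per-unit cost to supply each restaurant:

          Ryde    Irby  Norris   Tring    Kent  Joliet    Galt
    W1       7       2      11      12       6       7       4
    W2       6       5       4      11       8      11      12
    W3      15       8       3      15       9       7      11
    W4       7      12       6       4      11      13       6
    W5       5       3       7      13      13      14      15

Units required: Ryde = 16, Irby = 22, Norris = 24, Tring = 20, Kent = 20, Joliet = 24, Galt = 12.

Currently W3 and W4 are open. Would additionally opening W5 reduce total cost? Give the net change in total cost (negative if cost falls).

Current service cost with {W3, W4}: 860.
Adding W5: each restaurant re-picks its cheapest; new service cost 718, saving 142.
Extra fixed cost: 120. Net change = 120 − 142 = -22.
(Totals: 1061 → 1039.)

Yes — net change −22 (cost falls by 22).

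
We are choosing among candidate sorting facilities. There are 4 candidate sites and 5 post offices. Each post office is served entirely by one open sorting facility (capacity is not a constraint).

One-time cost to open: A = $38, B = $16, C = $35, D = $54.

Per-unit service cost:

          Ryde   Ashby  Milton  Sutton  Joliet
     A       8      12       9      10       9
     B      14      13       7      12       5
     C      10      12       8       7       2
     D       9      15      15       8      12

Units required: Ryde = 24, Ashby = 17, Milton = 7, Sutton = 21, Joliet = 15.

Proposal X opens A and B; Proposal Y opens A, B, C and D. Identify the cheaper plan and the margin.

Proposal X: {A, B}: Ryde→A 8·24=192, Ashby→A 12·17=204, Milton→B 7·7=49, Sutton→A 10·21=210, Joliet→B 5·15=75. Service 730; fixed 54; total 784.
Proposal Y: {A, B, C, D}: Ryde→A 8·24=192, Ashby→A 12·17=204, Milton→B 7·7=49, Sutton→C 7·21=147, Joliet→C 2·15=30. Service 622; fixed 143; total 765.
Difference: |784 − 765| = 19.

Proposal Y is cheaper by 19.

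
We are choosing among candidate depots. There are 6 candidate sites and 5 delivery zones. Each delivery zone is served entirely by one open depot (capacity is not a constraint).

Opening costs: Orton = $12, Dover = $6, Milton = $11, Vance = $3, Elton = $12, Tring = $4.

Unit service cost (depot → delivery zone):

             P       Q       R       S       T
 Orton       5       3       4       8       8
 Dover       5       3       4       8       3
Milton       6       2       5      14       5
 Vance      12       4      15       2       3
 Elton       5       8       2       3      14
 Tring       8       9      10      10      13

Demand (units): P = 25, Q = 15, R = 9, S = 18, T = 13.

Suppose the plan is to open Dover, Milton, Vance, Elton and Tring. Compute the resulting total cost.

Each delivery zone is assigned to its cheapest site among the open ones.
{Dover, Milton, Vance, Elton, Tring}: P→Dover 5·25=125, Q→Milton 2·15=30, R→Elton 2·9=18, S→Vance 2·18=36, T→Dover 3·13=39. Service 248; fixed 36; total 284.

Total cost: 284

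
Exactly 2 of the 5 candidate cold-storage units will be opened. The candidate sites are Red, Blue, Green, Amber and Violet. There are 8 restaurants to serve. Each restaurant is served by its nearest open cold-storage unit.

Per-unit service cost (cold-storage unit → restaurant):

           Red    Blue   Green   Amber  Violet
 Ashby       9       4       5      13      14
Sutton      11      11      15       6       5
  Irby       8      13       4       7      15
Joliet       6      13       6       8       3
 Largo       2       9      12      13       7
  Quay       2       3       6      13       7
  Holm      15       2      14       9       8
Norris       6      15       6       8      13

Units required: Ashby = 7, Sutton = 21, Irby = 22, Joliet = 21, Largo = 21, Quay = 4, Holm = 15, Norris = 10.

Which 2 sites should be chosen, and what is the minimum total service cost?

With exactly 2 open, each restaurant uses its cheapest among the chosen.
{Red, Violet}: Ashby→Red 9·7=63, Sutton→Violet 5·21=105, Irby→Red 8·22=176, Joliet→Violet 3·21=63, Largo→Red 2·21=42, Quay→Red 2·4=8, Holm→Violet 8·15=120, Norris→Red 6·10=60. Service cost 637.
{Green, Violet}: service cost 642
{Red, Blue}: service cost 701
Among all 10 size-2 choices, {Red, Violet} is lowest.

Choose Red and Violet; total service cost 637.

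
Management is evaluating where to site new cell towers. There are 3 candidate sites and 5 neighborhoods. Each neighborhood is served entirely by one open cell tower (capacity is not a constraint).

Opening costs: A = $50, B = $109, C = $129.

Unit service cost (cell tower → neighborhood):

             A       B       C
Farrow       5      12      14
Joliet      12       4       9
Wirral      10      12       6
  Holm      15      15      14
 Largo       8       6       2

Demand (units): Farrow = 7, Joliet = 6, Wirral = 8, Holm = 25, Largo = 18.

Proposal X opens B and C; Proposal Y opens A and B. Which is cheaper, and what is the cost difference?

Proposal X: {B, C}: Farrow→B 12·7=84, Joliet→B 4·6=24, Wirral→C 6·8=48, Holm→C 14·25=350, Largo→C 2·18=36. Service 542; fixed 238; total 780.
Proposal Y: {A, B}: Farrow→A 5·7=35, Joliet→B 4·6=24, Wirral→A 10·8=80, Holm→A 15·25=375, Largo→B 6·18=108. Service 622; fixed 159; total 781.
Difference: |780 − 781| = 1.

Proposal X is cheaper by 1.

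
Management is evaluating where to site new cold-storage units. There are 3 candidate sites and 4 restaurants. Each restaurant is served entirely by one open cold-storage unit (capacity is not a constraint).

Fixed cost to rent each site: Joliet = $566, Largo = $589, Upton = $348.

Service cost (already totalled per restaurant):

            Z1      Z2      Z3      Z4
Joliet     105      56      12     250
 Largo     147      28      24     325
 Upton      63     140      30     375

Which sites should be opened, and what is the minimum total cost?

Open Upton only; minimum total cost 956.

For any fixed open set, each restaurant goes to its cheapest open site; total = fixed + service.
{Upton}: Z1→Upton 63, Z2→Upton 140, Z3→Upton 30, Z4→Upton 375. Service 608; fixed 348; total 956.
{Joliet}: service 423 + fixed 566 = 989
{Largo}: Z1→Largo 147, Z2→Largo 28, Z3→Largo 24, Z4→Largo 325. Service 524; fixed 589; total 1113.
{Joliet, Largo, Upton}: Z1→Upton 63, Z2→Largo 28, Z3→Joliet 12, Z4→Joliet 250. Service 353; fixed 1503; total 1856.
No other subset beats 956.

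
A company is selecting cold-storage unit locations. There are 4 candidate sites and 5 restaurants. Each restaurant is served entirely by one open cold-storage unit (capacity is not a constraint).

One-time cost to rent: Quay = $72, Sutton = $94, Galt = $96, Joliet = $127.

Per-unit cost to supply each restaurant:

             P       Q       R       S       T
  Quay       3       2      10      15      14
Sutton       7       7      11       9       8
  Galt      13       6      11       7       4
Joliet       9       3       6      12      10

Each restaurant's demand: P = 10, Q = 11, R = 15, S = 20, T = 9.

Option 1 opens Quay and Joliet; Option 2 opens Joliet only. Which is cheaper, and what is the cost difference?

Option 2 is cheaper by 1.

Option 1: {Quay, Joliet}: P→Quay 3·10=30, Q→Quay 2·11=22, R→Joliet 6·15=90, S→Joliet 12·20=240, T→Joliet 10·9=90. Service 472; fixed 199; total 671.
Option 2: {Joliet}: P→Joliet 9·10=90, Q→Joliet 3·11=33, R→Joliet 6·15=90, S→Joliet 12·20=240, T→Joliet 10·9=90. Service 543; fixed 127; total 670.
Difference: |671 − 670| = 1.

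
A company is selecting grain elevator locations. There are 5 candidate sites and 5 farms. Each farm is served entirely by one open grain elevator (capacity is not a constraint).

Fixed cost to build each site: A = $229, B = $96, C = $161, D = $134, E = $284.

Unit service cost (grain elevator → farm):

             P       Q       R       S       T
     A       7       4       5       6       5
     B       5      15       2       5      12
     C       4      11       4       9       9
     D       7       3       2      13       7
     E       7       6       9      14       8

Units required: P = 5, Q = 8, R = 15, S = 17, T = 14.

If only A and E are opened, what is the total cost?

Each farm is assigned to its cheapest site among the open ones.
{A, E}: P→A 7·5=35, Q→A 4·8=32, R→A 5·15=75, S→A 6·17=102, T→A 5·14=70. Service 314; fixed 513; total 827.

Total cost: 827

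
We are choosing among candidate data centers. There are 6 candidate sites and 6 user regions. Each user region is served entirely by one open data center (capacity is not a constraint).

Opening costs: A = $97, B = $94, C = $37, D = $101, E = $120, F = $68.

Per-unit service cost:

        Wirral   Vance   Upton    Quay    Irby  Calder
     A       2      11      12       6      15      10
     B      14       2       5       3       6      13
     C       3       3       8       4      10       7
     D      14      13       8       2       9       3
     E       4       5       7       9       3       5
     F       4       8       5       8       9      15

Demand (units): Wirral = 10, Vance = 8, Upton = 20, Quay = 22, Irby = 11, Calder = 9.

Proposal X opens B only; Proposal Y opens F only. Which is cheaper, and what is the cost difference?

Proposal X: {B}: Wirral→B 14·10=140, Vance→B 2·8=16, Upton→B 5·20=100, Quay→B 3·22=66, Irby→B 6·11=66, Calder→B 13·9=117. Service 505; fixed 94; total 599.
Proposal Y: {F}: Wirral→F 4·10=40, Vance→F 8·8=64, Upton→F 5·20=100, Quay→F 8·22=176, Irby→F 9·11=99, Calder→F 15·9=135. Service 614; fixed 68; total 682.
Difference: |599 − 682| = 83.

Proposal X is cheaper by 83.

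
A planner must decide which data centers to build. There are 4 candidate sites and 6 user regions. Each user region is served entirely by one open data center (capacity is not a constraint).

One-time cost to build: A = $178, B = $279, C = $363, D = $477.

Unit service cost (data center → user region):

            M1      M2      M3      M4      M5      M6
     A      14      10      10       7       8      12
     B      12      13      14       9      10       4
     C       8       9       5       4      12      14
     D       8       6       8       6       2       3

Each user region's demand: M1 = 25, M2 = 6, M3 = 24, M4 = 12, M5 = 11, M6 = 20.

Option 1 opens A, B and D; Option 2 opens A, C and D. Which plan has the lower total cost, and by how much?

Option 1: {A, B, D}: M1→D 8·25=200, M2→D 6·6=36, M3→D 8·24=192, M4→D 6·12=72, M5→D 2·11=22, M6→D 3·20=60. Service 582; fixed 934; total 1516.
Option 2: {A, C, D}: M1→C 8·25=200, M2→D 6·6=36, M3→C 5·24=120, M4→C 4·12=48, M5→D 2·11=22, M6→D 3·20=60. Service 486; fixed 1018; total 1504.
Difference: |1516 − 1504| = 12.

Option 2 is cheaper by 12.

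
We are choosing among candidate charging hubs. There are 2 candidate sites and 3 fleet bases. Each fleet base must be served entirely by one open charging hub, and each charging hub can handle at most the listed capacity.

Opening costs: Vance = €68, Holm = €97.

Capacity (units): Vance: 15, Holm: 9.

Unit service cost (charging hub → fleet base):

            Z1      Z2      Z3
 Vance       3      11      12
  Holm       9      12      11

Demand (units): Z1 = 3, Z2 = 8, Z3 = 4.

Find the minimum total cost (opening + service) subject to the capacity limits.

Open {Vance}: Z1→Vance 3·3=9, Z2→Vance 11·8=88, Z3→Vance 12·4=48.
Loads: Vance carries 15/15. Service 145; fixed 68; total 213.
Next best feasible plan costs 306.

Minimum total cost: 213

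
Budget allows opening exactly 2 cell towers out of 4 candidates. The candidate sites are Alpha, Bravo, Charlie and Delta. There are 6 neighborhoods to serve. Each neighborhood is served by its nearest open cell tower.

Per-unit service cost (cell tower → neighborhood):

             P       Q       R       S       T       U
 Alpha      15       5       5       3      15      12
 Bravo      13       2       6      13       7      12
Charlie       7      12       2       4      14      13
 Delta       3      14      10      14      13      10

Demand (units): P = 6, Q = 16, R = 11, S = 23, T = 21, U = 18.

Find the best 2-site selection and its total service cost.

Choose Bravo and Charlie; total service cost 551.

With exactly 2 open, each neighborhood uses its cheapest among the chosen.
{Bravo, Charlie}: P→Charlie 7·6=42, Q→Bravo 2·16=32, R→Charlie 2·11=22, S→Charlie 4·23=92, T→Bravo 7·21=147, U→Bravo 12·18=216. Service cost 551.
{Alpha, Bravo}: service cost 597
{Alpha, Delta}: service cost 675
Among all 6 size-2 choices, {Bravo, Charlie} is lowest.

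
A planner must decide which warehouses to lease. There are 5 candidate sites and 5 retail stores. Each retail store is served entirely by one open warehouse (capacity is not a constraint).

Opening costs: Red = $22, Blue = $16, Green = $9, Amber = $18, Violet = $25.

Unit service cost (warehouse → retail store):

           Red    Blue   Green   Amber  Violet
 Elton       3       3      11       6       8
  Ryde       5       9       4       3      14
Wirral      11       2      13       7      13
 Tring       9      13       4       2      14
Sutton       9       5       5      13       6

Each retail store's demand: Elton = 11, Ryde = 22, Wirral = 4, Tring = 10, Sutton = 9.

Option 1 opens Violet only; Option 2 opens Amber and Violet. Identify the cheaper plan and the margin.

Option 1: {Violet}: Elton→Violet 8·11=88, Ryde→Violet 14·22=308, Wirral→Violet 13·4=52, Tring→Violet 14·10=140, Sutton→Violet 6·9=54. Service 642; fixed 25; total 667.
Option 2: {Amber, Violet}: Elton→Amber 6·11=66, Ryde→Amber 3·22=66, Wirral→Amber 7·4=28, Tring→Amber 2·10=20, Sutton→Violet 6·9=54. Service 234; fixed 43; total 277.
Difference: |667 − 277| = 390.

Option 2 is cheaper by 390.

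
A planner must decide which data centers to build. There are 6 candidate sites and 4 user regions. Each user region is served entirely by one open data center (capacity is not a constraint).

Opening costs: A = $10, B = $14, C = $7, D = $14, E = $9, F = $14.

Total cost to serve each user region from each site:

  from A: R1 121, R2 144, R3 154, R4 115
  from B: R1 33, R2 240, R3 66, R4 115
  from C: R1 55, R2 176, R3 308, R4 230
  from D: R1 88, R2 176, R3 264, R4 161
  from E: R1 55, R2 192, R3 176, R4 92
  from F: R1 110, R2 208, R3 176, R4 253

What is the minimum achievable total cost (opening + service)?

Minimum total cost: 368

For any fixed open set, each user region goes to its cheapest open site; total = fixed + service.
{A, B, E}: R1→B 33, R2→A 144, R3→B 66, R4→E 92. Service 335; fixed 33; total 368.
{A, B, C, E}: R1→B 33, R2→A 144, R3→B 66, R4→E 92. Service 335; fixed 40; total 375.
{A, B}: service 358 + fixed 24 = 382
{A, B, C, D, E, F}: service 335 + fixed 68 = 403
No other subset beats 368.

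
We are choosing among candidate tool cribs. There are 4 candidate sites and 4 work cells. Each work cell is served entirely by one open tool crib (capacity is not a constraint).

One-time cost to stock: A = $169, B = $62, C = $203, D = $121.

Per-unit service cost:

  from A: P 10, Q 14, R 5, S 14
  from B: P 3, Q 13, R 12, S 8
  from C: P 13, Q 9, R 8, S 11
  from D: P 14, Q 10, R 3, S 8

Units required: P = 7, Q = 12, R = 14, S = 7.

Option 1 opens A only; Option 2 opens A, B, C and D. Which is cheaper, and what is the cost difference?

Option 1 is cheaper by 207.

Option 1: {A}: P→A 10·7=70, Q→A 14·12=168, R→A 5·14=70, S→A 14·7=98. Service 406; fixed 169; total 575.
Option 2: {A, B, C, D}: P→B 3·7=21, Q→C 9·12=108, R→D 3·14=42, S→B 8·7=56. Service 227; fixed 555; total 782.
Difference: |575 − 782| = 207.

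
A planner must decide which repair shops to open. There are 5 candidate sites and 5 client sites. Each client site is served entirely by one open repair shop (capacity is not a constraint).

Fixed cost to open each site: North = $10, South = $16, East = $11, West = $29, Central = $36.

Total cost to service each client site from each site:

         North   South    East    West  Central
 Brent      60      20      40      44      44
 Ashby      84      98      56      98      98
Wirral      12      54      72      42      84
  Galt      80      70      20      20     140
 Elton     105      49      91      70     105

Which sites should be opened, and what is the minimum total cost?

For any fixed open set, each client site goes to its cheapest open site; total = fixed + service.
{North, South, East}: Brent→South 20, Ashby→East 56, Wirral→North 12, Galt→East 20, Elton→South 49. Service 157; fixed 37; total 194.
{North, South, East, West}: service 157 + fixed 66 = 223
{South, East}: Brent→South 20, Ashby→East 56, Wirral→South 54, Galt→East 20, Elton→South 49. Service 199; fixed 27; total 226.
{North, South, East, West, Central}: Brent→South 20, Ashby→East 56, Wirral→North 12, Galt→East 20, Elton→South 49. Service 157; fixed 102; total 259.
No other subset beats 194.

Open North, South and East; minimum total cost 194.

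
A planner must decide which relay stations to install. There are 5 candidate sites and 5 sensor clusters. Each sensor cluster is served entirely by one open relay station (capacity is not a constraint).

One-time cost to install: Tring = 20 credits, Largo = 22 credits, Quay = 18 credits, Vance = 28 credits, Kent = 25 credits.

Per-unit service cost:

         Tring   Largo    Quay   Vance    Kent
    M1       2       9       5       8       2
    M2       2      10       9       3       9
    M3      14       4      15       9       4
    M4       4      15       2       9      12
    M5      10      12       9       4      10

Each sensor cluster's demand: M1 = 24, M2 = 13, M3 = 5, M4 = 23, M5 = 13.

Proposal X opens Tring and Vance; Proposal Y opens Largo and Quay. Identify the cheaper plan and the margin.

Proposal X: {Tring, Vance}: M1→Tring 2·24=48, M2→Tring 2·13=26, M3→Vance 9·5=45, M4→Tring 4·23=92, M5→Vance 4·13=52. Service 263; fixed 48; total 311.
Proposal Y: {Largo, Quay}: M1→Quay 5·24=120, M2→Quay 9·13=117, M3→Largo 4·5=20, M4→Quay 2·23=46, M5→Quay 9·13=117. Service 420; fixed 40; total 460.
Difference: |311 − 460| = 149.

Proposal X is cheaper by 149.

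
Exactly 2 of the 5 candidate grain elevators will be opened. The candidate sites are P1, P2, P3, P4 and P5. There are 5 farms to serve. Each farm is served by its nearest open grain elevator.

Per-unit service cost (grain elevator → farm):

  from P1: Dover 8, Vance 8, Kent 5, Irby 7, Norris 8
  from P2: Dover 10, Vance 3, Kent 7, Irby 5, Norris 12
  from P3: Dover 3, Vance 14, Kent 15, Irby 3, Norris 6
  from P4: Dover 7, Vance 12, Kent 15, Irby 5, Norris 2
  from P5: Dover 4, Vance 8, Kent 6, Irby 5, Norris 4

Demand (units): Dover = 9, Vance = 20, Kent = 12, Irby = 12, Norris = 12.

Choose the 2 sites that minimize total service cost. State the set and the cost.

With exactly 2 open, each farm uses its cheapest among the chosen.
{P2, P5}: Dover→P5 4·9=36, Vance→P2 3·20=60, Kent→P5 6·12=72, Irby→P2 5·12=60, Norris→P5 4·12=48. Service cost 276.
{P2, P3}: service cost 279
{P2, P4}: service cost 291
Among all 10 size-2 choices, {P2, P5} is lowest.

Choose P2 and P5; total service cost 276.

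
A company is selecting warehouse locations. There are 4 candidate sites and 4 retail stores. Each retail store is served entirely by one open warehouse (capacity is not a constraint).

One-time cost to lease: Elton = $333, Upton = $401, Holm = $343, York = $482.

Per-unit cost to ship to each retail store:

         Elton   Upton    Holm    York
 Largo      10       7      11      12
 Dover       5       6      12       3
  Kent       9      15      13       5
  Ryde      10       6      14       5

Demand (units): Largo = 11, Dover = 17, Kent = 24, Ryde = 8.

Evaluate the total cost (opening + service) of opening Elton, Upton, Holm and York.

Each retail store is assigned to its cheapest site among the open ones.
{Elton, Upton, Holm, York}: Largo→Upton 7·11=77, Dover→York 3·17=51, Kent→York 5·24=120, Ryde→York 5·8=40. Service 288; fixed 1559; total 1847.

Total cost: 1847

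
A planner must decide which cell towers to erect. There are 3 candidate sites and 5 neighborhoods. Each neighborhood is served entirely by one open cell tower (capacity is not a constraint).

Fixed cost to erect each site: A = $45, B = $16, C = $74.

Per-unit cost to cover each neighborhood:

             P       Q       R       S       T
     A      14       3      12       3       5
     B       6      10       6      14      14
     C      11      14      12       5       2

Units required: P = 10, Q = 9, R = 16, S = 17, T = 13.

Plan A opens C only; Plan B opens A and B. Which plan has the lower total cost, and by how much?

Plan B is cheaper by 253.

Plan A: {C}: P→C 11·10=110, Q→C 14·9=126, R→C 12·16=192, S→C 5·17=85, T→C 2·13=26. Service 539; fixed 74; total 613.
Plan B: {A, B}: P→B 6·10=60, Q→A 3·9=27, R→B 6·16=96, S→A 3·17=51, T→A 5·13=65. Service 299; fixed 61; total 360.
Difference: |613 − 360| = 253.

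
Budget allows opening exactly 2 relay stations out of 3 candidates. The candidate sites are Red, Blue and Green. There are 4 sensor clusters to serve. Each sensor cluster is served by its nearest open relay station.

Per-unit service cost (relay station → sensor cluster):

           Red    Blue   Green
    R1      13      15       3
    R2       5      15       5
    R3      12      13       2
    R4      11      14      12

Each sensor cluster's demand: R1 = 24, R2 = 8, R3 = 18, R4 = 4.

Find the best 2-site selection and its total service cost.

With exactly 2 open, each sensor cluster uses its cheapest among the chosen.
{Red, Green}: R1→Green 3·24=72, R2→Red 5·8=40, R3→Green 2·18=36, R4→Red 11·4=44. Service cost 192.
{Blue, Green}: service cost 196
{Red, Blue}: service cost 612
Among all 3 size-2 choices, {Red, Green} is lowest.

Choose Red and Green; total service cost 192.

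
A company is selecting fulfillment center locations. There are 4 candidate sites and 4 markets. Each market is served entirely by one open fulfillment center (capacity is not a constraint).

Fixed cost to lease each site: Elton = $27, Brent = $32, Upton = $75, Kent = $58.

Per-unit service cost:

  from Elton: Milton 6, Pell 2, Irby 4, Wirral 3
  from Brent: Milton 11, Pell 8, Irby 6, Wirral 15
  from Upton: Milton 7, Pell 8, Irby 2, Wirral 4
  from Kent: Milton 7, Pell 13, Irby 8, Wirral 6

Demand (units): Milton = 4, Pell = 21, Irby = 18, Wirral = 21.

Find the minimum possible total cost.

For any fixed open set, each market goes to its cheapest open site; total = fixed + service.
{Elton}: Milton→Elton 6·4=24, Pell→Elton 2·21=42, Irby→Elton 4·18=72, Wirral→Elton 3·21=63. Service 201; fixed 27; total 228.
{Elton, Brent}: service 201 + fixed 59 = 260
{Elton, Upton}: Milton→Elton 6·4=24, Pell→Elton 2·21=42, Irby→Upton 2·18=36, Wirral→Elton 3·21=63. Service 165; fixed 102; total 267.
{Elton, Brent, Upton, Kent}: Milton→Elton 6·4=24, Pell→Elton 2·21=42, Irby→Upton 2·18=36, Wirral→Elton 3·21=63. Service 165; fixed 192; total 357.
(All 15 nonempty subsets were checked; Elton only is lowest.)

Minimum total cost: 228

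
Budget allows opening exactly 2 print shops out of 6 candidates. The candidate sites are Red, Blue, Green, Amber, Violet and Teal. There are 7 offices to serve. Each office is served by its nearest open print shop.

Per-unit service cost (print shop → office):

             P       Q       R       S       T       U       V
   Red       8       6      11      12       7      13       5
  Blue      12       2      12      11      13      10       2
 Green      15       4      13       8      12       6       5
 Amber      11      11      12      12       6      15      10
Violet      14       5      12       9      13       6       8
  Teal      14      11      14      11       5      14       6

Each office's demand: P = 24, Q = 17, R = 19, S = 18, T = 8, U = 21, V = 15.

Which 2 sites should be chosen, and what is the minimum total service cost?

Choose Red and Green; total service cost 870.

With exactly 2 open, each office uses its cheapest among the chosen.
{Red, Green}: P→Red 8·24=192, Q→Green 4·17=68, R→Red 11·19=209, S→Green 8·18=144, T→Red 7·8=56, U→Green 6·21=126, V→Red 5·15=75. Service cost 870.
{Red, Violet}: service cost 905
{Red, Blue}: service cost 929
Among all 15 size-2 choices, {Red, Green} is lowest.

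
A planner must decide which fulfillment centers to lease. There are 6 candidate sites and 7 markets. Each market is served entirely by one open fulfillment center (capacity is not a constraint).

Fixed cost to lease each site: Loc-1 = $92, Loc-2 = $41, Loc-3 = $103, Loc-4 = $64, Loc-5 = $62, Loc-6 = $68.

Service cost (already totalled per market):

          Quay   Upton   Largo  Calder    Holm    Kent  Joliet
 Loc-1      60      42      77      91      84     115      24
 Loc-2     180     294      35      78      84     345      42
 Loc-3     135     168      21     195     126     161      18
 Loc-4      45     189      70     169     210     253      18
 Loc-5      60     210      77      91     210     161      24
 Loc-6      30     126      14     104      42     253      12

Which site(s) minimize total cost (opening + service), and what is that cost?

For any fixed open set, each market goes to its cheapest open site; total = fixed + service.
{Loc-1, Loc-6}: Quay→Loc-6 30, Upton→Loc-1 42, Largo→Loc-6 14, Calder→Loc-1 91, Holm→Loc-6 42, Kent→Loc-1 115, Joliet→Loc-6 12. Service 346; fixed 160; total 506.
{Loc-1, Loc-2, Loc-6}: Quay→Loc-6 30, Upton→Loc-1 42, Largo→Loc-6 14, Calder→Loc-2 78, Holm→Loc-6 42, Kent→Loc-1 115, Joliet→Loc-6 12. Service 333; fixed 201; total 534.
{Loc-1, Loc-5, Loc-6}: service 346 + fixed 222 = 568
{Loc-1, Loc-2, Loc-3, Loc-4, Loc-5, Loc-6}: service 333 + fixed 430 = 763
No other subset beats 506.

Open Loc-1 and Loc-6; minimum total cost 506.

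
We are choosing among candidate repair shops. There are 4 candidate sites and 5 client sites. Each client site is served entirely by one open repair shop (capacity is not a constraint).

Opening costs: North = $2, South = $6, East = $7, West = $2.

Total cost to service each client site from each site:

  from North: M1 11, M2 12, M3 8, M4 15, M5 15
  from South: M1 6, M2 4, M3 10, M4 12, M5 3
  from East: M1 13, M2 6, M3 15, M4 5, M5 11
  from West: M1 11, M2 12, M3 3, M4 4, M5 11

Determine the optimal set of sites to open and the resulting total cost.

Open South and West; minimum total cost 28.

For any fixed open set, each client site goes to its cheapest open site; total = fixed + service.
{South, West}: M1→South 6, M2→South 4, M3→West 3, M4→West 4, M5→South 3. Service 20; fixed 8; total 28.
{North, South, West}: M1→South 6, M2→South 4, M3→West 3, M4→West 4, M5→South 3. Service 20; fixed 10; total 30.
{South, East, West}: service 20 + fixed 15 = 35
{North, South, East, West}: M1→South 6, M2→South 4, M3→West 3, M4→West 4, M5→South 3. Service 20; fixed 17; total 37.
No other subset beats 28.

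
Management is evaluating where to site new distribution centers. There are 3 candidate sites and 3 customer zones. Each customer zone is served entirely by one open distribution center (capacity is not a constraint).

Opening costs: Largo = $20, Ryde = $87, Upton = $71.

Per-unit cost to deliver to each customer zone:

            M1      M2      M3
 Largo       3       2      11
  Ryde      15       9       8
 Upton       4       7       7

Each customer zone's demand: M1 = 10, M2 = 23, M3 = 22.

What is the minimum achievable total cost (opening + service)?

Minimum total cost: 321

For any fixed open set, each customer zone goes to its cheapest open site; total = fixed + service.
{Largo, Upton}: M1→Largo 3·10=30, M2→Largo 2·23=46, M3→Upton 7·22=154. Service 230; fixed 91; total 321.
{Largo}: service 318 + fixed 20 = 338
{Largo, Ryde}: M1→Largo 3·10=30, M2→Largo 2·23=46, M3→Ryde 8·22=176. Service 252; fixed 107; total 359.
{Largo, Ryde, Upton}: service 230 + fixed 178 = 408
(All 7 nonempty subsets were checked; Largo and Upton is lowest.)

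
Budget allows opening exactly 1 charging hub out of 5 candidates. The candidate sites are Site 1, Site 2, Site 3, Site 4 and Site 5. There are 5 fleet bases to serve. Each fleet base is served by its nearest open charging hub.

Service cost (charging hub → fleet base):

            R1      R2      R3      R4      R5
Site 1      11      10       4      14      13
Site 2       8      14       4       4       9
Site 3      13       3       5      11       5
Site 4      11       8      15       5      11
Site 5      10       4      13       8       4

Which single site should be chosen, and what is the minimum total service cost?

With exactly 1 open, each fleet base uses its cheapest among the chosen.
{Site 3}: R1→Site 3 13, R2→Site 3 3, R3→Site 3 5, R4→Site 3 11, R5→Site 3 5. Service cost 37.
{Site 2}: service cost 39
{Site 5}: service cost 39
Among all 5 size-1 choices, {Site 3} is lowest.

Choose Site 3 only; total service cost 37.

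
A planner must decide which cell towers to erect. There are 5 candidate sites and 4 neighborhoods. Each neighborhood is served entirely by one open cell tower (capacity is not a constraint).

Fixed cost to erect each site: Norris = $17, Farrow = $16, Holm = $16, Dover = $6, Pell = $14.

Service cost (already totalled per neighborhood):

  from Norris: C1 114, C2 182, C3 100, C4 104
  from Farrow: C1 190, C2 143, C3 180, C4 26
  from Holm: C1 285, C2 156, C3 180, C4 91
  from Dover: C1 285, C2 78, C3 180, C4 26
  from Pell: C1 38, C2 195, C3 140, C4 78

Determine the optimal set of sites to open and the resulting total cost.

Open Norris, Dover and Pell; minimum total cost 279.

For any fixed open set, each neighborhood goes to its cheapest open site; total = fixed + service.
{Norris, Dover, Pell}: C1→Pell 38, C2→Dover 78, C3→Norris 100, C4→Dover 26. Service 242; fixed 37; total 279.
{Norris, Farrow, Dover, Pell}: C1→Pell 38, C2→Dover 78, C3→Norris 100, C4→Farrow 26. Service 242; fixed 53; total 295.
{Norris, Holm, Dover, Pell}: service 242 + fixed 53 = 295
{Norris, Farrow, Holm, Dover, Pell}: service 242 + fixed 69 = 311
No other subset beats 279.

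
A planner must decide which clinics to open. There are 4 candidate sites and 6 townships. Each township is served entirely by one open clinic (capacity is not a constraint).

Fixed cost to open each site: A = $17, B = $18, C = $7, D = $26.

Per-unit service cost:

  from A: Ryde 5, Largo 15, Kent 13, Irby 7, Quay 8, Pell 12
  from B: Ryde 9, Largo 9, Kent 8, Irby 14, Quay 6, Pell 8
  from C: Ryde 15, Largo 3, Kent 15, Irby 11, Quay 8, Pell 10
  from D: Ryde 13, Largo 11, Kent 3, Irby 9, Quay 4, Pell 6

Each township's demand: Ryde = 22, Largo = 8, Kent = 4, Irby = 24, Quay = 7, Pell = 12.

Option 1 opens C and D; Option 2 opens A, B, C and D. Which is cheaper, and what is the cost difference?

Option 2 is cheaper by 189.

Option 1: {C, D}: Ryde→D 13·22=286, Largo→C 3·8=24, Kent→D 3·4=12, Irby→D 9·24=216, Quay→D 4·7=28, Pell→D 6·12=72. Service 638; fixed 33; total 671.
Option 2: {A, B, C, D}: Ryde→A 5·22=110, Largo→C 3·8=24, Kent→D 3·4=12, Irby→A 7·24=168, Quay→D 4·7=28, Pell→D 6·12=72. Service 414; fixed 68; total 482.
Difference: |671 − 482| = 189.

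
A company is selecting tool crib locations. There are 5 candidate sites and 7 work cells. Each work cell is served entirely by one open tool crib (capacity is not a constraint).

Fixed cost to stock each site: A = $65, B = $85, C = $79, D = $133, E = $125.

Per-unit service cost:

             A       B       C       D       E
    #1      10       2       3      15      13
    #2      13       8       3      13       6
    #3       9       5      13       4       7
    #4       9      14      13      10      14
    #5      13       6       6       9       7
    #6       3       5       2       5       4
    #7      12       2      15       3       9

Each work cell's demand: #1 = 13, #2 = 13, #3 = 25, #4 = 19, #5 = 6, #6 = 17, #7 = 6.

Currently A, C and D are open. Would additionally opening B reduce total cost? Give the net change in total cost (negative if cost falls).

Current service cost with {A, C, D}: 437.
Adding B: each work cell re-picks its cheapest; new service cost 418, saving 19.
Extra fixed cost: 85. Net change = 85 − 19 = 66.
(Totals: 714 → 780.)

No — net change +66 (cost rises by 66).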